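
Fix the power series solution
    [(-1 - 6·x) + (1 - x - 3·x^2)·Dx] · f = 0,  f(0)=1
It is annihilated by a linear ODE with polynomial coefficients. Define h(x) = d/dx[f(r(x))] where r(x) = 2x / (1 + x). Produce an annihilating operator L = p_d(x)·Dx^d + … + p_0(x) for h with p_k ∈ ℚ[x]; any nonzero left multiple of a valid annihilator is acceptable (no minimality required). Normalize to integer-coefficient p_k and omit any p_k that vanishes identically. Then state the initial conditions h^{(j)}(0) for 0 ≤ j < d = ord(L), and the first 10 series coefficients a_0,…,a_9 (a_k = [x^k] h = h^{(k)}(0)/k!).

f: a_k = 1, 1, 4, 7, 19, 40, 97, 217, 508, 1159, …
Substitute x→r, Dx→(1/r')Dx; clear ⇒ L₀.
Differentiate: ansatz ord ≤ ord L₀ ⇒ L.
L = (14 + 78·x + 546·x^2 + 338·x^3) + (-1 - 14·x + 182·x^3 + 169·x^4)·Dx  (order 1).
h: a_k = 2, 28, 78, 728, 1690, 14196, 30758, 246064, 514098, 3998540, …
ICs: h(0) = 2.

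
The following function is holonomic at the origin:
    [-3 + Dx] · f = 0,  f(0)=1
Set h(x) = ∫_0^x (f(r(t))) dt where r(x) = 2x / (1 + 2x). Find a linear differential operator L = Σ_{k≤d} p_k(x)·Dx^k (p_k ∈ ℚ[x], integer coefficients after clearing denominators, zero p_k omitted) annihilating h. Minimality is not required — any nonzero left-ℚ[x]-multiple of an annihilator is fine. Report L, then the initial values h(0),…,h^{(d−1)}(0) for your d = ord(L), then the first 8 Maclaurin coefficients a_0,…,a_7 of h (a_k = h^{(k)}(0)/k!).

L = -6·Dx + (1 + 4·x + 4·x^2)·Dx^2  (order 2).
h: a_k = 0, 1, 3, 2, -3, 6/5, 14/5, -276/35, …
ICs: h(0) = 0, h′(0) = 1.

f: a_k = 1, 3, 9/2, 9/2, 27/8, 81/40, 81/80, 243/560, …
Substitute x→r, Dx→(1/r')Dx; clear ⇒ L₀.
Integrate: L := L₀·Dx.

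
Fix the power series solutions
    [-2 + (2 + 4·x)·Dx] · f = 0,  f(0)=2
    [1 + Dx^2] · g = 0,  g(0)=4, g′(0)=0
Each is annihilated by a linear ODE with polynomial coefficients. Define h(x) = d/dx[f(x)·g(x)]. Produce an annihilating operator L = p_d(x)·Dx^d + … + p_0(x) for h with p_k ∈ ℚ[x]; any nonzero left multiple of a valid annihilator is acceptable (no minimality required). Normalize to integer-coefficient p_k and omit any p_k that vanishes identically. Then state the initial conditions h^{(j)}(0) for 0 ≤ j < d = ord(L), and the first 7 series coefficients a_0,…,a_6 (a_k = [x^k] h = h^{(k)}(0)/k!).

L = (2 + 12·x + 16·x^2 + 8·x^3 + 4·x^4) + (1 - 6·x^2 - 4·x^3)·Dx + (1 + 5·x + 9·x^2 + 8·x^3 + 4·x^4)·Dx^2  (order 2).
h: a_k = 8, -16, 0, -32/3, 80/3, -736/15, 4144/45, …
ICs: h(0) = 8, h′(0) = -16.

f: a_k = 2, 2, -1, 1, -5/4, 7/4, -21/8, …
g: a_k = 4, 0, -2, 0, 1/6, 0, -1/180, …
f·g: L₀ = L_f ⊗_s L_g, ord ≤ 1·2.
Derive L from L₀ (diff closure).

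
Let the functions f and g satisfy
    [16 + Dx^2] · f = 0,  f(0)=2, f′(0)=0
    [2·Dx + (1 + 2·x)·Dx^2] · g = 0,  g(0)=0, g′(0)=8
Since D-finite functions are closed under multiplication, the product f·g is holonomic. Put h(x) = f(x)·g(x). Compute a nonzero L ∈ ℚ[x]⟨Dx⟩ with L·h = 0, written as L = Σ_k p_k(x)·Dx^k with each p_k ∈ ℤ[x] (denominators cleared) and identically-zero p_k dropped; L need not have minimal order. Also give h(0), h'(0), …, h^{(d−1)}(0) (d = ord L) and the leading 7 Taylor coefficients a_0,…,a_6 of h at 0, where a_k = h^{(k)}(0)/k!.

f: a_k = 2, 0, -16, 0, 64/3, 0, -512/45, …
g: a_k = 0, 8, -8, 32/3, -16, 128/5, -128/3, …
h₀=f·g: eliminate ⇒ L₀, order ≤ 2·2.
L = (2688 + 27648·x + 93184·x^2 + 131072·x^3 + 65536·x^4) + (896 + 5888·x + 12288·x^2 + 8192·x^3)·Dx + (408 + 3712·x + 11904·x^2 + 16384·x^3 + 8192·x^4)·Dx^2 + (56 + 368·x + 768·x^2 + 512·x^3)·Dx^3 + (15 + 124·x + 380·x^2 + 512·x^3 + 256·x^4)·Dx^4  (order 4).
h: a_k = 0, 16, -16, -320/3, 96, 256/5, 0, …
ICs: h(0) = 0, h′(0) = 16, h′′(0) = -32, h′′′(0) = -640.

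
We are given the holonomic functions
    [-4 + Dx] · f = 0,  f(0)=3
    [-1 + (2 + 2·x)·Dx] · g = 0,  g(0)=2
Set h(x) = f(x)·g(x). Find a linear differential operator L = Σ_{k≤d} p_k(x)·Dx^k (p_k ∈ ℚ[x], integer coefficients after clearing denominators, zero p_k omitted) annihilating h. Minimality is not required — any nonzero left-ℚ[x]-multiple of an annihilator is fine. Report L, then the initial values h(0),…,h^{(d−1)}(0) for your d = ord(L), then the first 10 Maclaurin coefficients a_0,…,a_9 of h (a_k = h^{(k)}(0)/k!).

L = (-9 - 8·x) + (2 + 2·x)·Dx  (order 1).
h: a_k = 6, 27, 237/4, 683/8, 5841/64, 49553/640, 417727/7680, 1167969/35840, 29265889/1720320, 243638873/30965760, …
ICs: h(0) = 6.

f: a_k = 3, 12, 24, 32, 32, 128/5, 256/15, 1024/105, 512/105, 2048/945, …
g: a_k = 2, 1, -1/4, 1/8, -5/64, 7/128, -21/512, 33/1024, -429/16384, 715/32768, …
Product ⇒ symmetric product L₀, ord ≤ 1.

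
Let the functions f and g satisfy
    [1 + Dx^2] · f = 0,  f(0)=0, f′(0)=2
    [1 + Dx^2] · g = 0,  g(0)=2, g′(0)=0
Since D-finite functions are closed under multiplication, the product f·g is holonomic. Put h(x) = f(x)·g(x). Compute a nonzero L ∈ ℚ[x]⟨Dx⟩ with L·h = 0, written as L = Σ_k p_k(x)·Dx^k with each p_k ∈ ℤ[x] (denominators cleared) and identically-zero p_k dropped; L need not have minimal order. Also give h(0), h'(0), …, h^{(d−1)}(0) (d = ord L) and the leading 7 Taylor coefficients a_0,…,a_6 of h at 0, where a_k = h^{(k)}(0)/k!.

f: a_k = 0, 2, 0, -1/3, 0, 1/60, 0, …
g: a_k = 2, 0, -1, 0, 1/12, 0, -1/360, …
L₀ := L_f ⊗_s L_g (sym. prod.), ord ≤ 4.
L = 4·Dx + Dx^3  (order 3).
h: a_k = 0, 4, 0, -8/3, 0, 8/15, 0, …
ICs: h(0) = 0, h′(0) = 4, h′′(0) = 0.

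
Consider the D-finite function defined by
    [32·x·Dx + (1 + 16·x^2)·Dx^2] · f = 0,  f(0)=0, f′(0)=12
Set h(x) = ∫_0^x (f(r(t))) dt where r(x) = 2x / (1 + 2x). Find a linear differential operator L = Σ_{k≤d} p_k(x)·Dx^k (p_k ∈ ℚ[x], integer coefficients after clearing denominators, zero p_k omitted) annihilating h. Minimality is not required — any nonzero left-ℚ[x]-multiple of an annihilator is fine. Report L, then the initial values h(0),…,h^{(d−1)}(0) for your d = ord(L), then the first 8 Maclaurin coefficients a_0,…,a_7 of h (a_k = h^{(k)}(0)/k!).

f: a_k = 0, 12, 0, -64, 0, 3072/5, 0, -49152/7, …
L₀ from L_f via x↦r, Dx↦r'^{-1}Dx.
∫: right-multiply L₀ by Dx.
L = (4 + 136·x)·Dx^2 + (1 + 4·x + 68·x^2)·Dx^3  (order 3).
h: a_k = 0, 0, 12, -16, -104, 576, 6464/5, -156416/7, …
ICs: h(0) = 0, h′(0) = 0, h′′(0) = 24.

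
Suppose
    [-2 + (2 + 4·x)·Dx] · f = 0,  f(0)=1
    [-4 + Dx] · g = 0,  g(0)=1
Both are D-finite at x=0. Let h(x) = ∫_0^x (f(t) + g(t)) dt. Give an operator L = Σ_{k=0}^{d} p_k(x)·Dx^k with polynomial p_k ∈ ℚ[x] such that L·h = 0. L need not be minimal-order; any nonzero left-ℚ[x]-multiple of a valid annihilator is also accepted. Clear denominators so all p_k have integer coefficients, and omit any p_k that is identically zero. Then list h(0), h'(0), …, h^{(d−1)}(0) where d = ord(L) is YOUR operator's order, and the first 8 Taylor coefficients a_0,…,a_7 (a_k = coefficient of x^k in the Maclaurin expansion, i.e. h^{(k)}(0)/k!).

f: a_k = 1, 1, -1/2, 1/2, -5/8, 7/8, -21/16, 33/16, …
g: a_k = 1, 4, 8, 32/3, 32/3, 128/15, 256/45, 1024/315, …
h₀=f+g: left-lcm gives L₀, ord ≤ 2.
h=∫₀ˣh₀: take L = L₀·Dx.
L = (20 + 32·x)·Dx + (-17 - 64·x - 64·x^2)·Dx^2 + (3 + 14·x + 16·x^2)·Dx^3  (order 3).
h: a_k = 0, 2, 5/2, 5/2, 67/24, 241/120, 1129/720, 3151/5040, …
ICs: h(0) = 0, h′(0) = 2, h′′(0) = 5.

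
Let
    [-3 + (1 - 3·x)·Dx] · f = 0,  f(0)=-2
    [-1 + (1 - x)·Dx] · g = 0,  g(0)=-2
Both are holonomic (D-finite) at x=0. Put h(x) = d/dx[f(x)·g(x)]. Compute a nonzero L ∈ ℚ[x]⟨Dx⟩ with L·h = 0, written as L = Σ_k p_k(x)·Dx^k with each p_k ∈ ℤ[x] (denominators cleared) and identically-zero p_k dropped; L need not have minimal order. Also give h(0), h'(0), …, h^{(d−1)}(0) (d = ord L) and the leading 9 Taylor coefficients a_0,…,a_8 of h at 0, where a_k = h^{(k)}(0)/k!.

L = (13 - 36·x + 27·x^2) + (-2 + 11·x - 18·x^2 + 9·x^3)·Dx  (order 1).
h: a_k = 16, 104, 480, 1936, 7280, 26232, 91840, 314912, 1062864, …
ICs: h(0) = 16.

f: a_k = -2, -6, -18, -54, -162, -486, -1458, -4374, -13122, …
g: a_k = -2, -2, -2, -2, -2, -2, -2, -2, -2, …
L₀ := L_f ⊗_s L_g (sym. prod.), ord ≤ 1.
Derive L from L₀ (diff closure).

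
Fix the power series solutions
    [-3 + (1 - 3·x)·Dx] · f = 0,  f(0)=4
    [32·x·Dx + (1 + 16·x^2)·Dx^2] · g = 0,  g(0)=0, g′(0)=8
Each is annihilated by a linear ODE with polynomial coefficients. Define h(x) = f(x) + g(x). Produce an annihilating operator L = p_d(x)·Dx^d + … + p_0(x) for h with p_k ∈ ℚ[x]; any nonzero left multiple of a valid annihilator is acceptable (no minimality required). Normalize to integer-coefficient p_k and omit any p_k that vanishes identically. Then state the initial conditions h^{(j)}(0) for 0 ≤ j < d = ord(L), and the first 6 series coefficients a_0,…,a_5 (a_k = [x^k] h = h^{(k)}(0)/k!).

L = (-96 + 1152·x + 4608·x^2)·Dx + (43 - 96·x + 240·x^2 + 4608·x^3)·Dx^2 + (-3 - 7·x - 112·x^3 + 768·x^4)·Dx^3  (order 3).
h: a_k = 4, 20, 36, 196/3, 324, 6908/5, …
ICs: h(0) = 4, h′(0) = 20, h′′(0) = 72.

f: a_k = 4, 12, 36, 108, 324, 972, …
g: a_k = 0, 8, 0, -128/3, 0, 2048/5, …
h₀=f+g: left-lcm gives L₀, ord ≤ 3.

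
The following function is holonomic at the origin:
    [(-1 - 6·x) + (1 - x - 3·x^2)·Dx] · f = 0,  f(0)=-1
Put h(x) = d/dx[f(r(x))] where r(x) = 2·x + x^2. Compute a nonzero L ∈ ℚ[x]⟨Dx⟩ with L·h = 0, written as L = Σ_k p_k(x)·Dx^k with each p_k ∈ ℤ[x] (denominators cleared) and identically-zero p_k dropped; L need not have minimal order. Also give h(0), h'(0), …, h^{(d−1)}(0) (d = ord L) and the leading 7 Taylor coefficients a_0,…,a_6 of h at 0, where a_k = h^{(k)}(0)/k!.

L = (17 + 114·x + 597·x^2 + 1260·x^3 + 1215·x^4 + 540·x^5 + 90·x^6) + (-1 - 11·x + 21·x^2 + 211·x^3 + 405·x^4 + 333·x^5 + 126·x^6 + 18·x^7)·Dx  (order 1).
h: a_k = -2, -34, -216, -1568, -9650, -59226, -348264, …
ICs: h(0) = -2.

f: a_k = -1, -1, -4, -7, -19, -40, -97, …
L₀ from L_f via x↦r, Dx↦r'^{-1}Dx.
Differentiate: ansatz ord ≤ ord L₀ ⇒ L.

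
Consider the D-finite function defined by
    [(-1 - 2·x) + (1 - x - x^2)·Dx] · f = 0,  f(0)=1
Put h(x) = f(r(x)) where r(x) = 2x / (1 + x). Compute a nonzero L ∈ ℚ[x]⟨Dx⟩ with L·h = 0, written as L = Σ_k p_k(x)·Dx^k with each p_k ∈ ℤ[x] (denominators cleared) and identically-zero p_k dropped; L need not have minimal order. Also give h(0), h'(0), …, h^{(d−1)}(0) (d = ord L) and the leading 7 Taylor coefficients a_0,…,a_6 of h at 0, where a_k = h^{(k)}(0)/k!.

L = (2 + 10·x) + (-1 - x + 5·x^2 + 5·x^3)·Dx  (order 1).
h: a_k = 1, 2, 6, 10, 30, 50, 150, …
ICs: h(0) = 1.

f: a_k = 1, 1, 2, 3, 5, 8, 13, …
h₀=f(r): pull back L_f along r ⇒ L₀.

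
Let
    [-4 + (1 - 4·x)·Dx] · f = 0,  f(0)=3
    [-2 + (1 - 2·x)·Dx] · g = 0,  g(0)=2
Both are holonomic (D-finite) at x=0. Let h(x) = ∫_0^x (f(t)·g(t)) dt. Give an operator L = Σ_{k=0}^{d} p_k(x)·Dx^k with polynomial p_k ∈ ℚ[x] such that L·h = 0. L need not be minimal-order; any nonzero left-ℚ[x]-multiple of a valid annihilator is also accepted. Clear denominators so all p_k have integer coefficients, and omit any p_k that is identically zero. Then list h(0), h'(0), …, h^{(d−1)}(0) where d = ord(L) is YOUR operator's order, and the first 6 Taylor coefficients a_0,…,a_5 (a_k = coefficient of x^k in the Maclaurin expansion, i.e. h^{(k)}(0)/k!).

L = (-6 + 16·x)·Dx + (1 - 6·x + 8·x^2)·Dx^2  (order 2).
h: a_k = 0, 6, 18, 56, 180, 2976/5, …
ICs: h(0) = 0, h′(0) = 6.

f: a_k = 3, 12, 48, 192, 768, 3072, …
g: a_k = 2, 4, 8, 16, 32, 64, …
Sym-product of L_f,L_g gives L₀ (≤ ord 1).
h=∫₀ˣh₀: take L = L₀·Dx.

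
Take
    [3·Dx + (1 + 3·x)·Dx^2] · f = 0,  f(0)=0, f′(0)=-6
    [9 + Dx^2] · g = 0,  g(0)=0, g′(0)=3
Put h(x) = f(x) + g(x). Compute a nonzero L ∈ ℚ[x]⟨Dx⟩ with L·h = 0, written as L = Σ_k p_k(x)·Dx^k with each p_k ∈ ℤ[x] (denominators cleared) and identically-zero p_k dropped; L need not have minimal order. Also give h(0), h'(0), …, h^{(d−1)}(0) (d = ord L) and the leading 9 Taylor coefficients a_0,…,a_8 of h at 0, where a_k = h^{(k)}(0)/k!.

L = (63 + 54·x + 81·x^2)·Dx + (9 + 45·x + 81·x^2 + 81·x^3)·Dx^2 + (7 + 6·x + 9·x^2)·Dx^3 + (1 + 5·x + 9·x^2 + 9·x^3)·Dx^4  (order 4).
h: a_k = 0, -3, 9, -45/2, 81/2, -3807/40, 243, -350163/560, 6561/4, …
ICs: h(0) = 0, h′(0) = -3, h′′(0) = 18, h′′′(0) = -135.

f: a_k = 0, -6, 9, -18, 81/2, -486/5, 243, -4374/7, 6561/4, …
g: a_k = 0, 3, 0, -9/2, 0, 81/40, 0, -243/560, 0, …
L₀ := lclm(L_f,L_g); ord L₀ ≤ 2+2.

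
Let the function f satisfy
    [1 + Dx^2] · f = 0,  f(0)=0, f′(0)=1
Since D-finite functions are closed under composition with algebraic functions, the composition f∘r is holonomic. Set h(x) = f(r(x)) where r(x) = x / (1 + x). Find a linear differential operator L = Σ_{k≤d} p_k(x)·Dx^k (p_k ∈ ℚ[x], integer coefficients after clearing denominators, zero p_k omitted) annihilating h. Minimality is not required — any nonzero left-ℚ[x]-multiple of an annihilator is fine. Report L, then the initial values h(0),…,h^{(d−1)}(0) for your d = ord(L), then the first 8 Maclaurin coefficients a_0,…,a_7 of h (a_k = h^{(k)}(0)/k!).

f: a_k = 0, 1, 0, -1/6, 0, 1/120, 0, -1/5040, …
L₀ from L_f via x↦r, Dx↦r'^{-1}Dx.
L = 1 + (2 + 6·x + 6·x^2 + 2·x^3)·Dx + (1 + 4·x + 6·x^2 + 4·x^3 + x^4)·Dx^2  (order 2).
h: a_k = 0, 1, -1, 5/6, -1/2, 1/120, 5/8, -6931/5040, …
ICs: h(0) = 0, h′(0) = 1.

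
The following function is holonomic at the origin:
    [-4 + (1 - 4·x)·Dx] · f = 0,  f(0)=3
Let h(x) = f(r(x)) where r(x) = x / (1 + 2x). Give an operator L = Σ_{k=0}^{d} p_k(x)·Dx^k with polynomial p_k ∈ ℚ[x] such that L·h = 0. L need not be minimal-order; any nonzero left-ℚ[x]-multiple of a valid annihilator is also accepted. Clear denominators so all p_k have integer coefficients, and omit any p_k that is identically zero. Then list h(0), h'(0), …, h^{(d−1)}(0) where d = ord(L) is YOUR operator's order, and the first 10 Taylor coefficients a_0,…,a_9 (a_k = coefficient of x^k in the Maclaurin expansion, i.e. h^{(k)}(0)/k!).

f: a_k = 3, 12, 48, 192, 768, 3072, 12288, 49152, 196608, 786432, …
h₀=f(r): pull back L_f along r ⇒ L₀.
L = 4 + (-1 + 4·x^2)·Dx  (order 1).
h: a_k = 3, 12, 24, 48, 96, 192, 384, 768, 1536, 3072, …
ICs: h(0) = 3.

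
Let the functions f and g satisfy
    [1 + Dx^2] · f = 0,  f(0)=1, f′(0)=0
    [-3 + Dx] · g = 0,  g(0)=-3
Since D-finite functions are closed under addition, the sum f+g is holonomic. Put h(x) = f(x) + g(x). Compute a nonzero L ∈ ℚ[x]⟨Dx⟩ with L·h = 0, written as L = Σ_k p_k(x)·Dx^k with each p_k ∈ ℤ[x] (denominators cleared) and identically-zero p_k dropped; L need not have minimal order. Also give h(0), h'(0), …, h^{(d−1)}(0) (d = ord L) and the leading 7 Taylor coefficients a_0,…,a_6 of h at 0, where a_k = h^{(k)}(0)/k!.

f: a_k = 1, 0, -1/2, 0, 1/24, 0, -1/720, …
g: a_k = -3, -9, -27/2, -27/2, -81/8, -243/40, -243/80, …
L₀ := lclm(L_f,L_g); ord L₀ ≤ 2+1.
L = -3 + Dx - 3·Dx^2 + Dx^3  (order 3).
h: a_k = -2, -9, -14, -27/2, -121/12, -243/40, -547/180, …
ICs: h(0) = -2, h′(0) = -9, h′′(0) = -28.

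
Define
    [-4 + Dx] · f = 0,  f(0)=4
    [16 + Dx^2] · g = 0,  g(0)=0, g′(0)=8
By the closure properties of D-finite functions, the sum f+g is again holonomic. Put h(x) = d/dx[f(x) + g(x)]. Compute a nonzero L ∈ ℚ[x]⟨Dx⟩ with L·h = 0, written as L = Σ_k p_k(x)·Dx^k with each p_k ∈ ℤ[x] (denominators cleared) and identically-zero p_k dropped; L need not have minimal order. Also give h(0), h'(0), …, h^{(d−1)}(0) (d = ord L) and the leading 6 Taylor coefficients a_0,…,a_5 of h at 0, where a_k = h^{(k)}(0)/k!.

f: a_k = 4, 16, 32, 128/3, 128/3, 512/15, …
g: a_k = 0, 8, 0, -64/3, 0, 256/15, …
Sum ⇒ L₀ = lclm(L_f,L_g) in ℚ(x)⟨Dx⟩.
h₀' ⇒ L via d/dx closure of L₀.
L = 64 - 16·Dx + 4·Dx^2 - Dx^3  (order 3).
h: a_k = 24, 64, 64, 512/3, 256, 2048/15, …
ICs: h(0) = 24, h′(0) = 64, h′′(0) = 128.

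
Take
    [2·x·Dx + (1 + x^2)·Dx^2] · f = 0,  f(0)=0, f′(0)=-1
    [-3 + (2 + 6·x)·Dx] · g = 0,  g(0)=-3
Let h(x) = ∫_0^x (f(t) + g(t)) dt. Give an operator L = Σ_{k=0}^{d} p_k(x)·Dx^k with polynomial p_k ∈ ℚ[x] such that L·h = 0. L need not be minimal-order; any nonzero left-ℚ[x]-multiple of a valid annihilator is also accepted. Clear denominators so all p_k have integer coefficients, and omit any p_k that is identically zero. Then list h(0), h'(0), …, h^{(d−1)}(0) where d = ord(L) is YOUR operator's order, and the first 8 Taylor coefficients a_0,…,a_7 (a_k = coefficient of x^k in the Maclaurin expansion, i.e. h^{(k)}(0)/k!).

L = (-12 - 90·x + 36·x^2 + 54·x^3)·Dx^2 + (-35 - 48·x - 102·x^2 + 144·x^3 + 189·x^4)·Dx^3 + (-6 - 10·x + 36·x^2 + 44·x^3 + 42·x^4 + 54·x^5)·Dx^4  (order 4).
h: a_k = 0, -3, -11/4, 9/8, -227/192, 243/128, -25771/7680, 6561/1024, …
ICs: h(0) = 0, h′(0) = -3, h′′(0) = -11/2, h′′′(0) = 27/4.

f: a_k = 0, -1, 0, 1/3, 0, -1/5, 0, 1/7, …
g: a_k = -3, -9/2, 27/8, -81/16, 1215/128, -5103/256, 45927/1024, -216513/2048, …
h₀=f+g: left-lcm gives L₀, ord ≤ 3.
h=∫h₀ ⇒ L = L₀·Dx.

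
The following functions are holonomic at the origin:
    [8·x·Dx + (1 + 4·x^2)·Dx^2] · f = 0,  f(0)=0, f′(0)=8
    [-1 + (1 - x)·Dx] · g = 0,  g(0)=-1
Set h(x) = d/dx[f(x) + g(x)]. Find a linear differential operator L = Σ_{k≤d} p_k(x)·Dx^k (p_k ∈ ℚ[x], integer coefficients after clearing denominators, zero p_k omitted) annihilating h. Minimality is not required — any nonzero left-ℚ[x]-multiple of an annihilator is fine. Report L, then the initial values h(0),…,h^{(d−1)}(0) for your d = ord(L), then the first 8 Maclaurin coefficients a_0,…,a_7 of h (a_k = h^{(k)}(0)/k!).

f: a_k = 0, 8, 0, -32/3, 0, 128/5, 0, -512/7, …
g: a_k = -1, -1, -1, -1, -1, -1, -1, -1, …
f+g: L₀ = lclm(L_f,L_g), ord ≤ 2+1.
Differentiate: ansatz ord ≤ ord L₀ ⇒ L.
L = (8 - 32·x - 96·x^2) + (-7 + 8·x + 20·x^2 - 96·x^3)·Dx + (1 + 3·x + 12·x^3 - 16·x^4)·Dx^2  (order 2).
h: a_k = 7, -2, -35, -4, 123, -6, -519, -8, …
ICs: h(0) = 7, h′(0) = -2.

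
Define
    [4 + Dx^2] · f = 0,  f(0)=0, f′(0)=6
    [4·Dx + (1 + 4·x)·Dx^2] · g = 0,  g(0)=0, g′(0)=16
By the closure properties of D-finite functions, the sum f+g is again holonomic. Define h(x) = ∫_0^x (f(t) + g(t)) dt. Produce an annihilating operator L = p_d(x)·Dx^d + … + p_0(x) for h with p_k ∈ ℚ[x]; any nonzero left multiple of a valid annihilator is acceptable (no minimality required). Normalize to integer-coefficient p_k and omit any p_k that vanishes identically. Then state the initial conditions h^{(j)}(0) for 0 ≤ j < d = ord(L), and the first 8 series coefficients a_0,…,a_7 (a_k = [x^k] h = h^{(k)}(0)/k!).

f: a_k = 0, 6, 0, -4, 0, 4/5, 0, -8/105, …
g: a_k = 0, 16, -32, 256/3, -256, 4096/5, -8192/3, 65536/7, …
Weyl lclm of L_f,L_g ⇒ L₀ (ord ≤ 4).
h=∫₀ˣh₀: take L = L₀·Dx.
L = (400 + 128·x + 256·x^2)·Dx^2 + (36 + 176·x + 192·x^2 + 256·x^3)·Dx^3 + (100 + 32·x + 64·x^2)·Dx^4 + (9 + 44·x + 48·x^2 + 64·x^3)·Dx^5  (order 5).
h: a_k = 0, 0, 11, -32/3, 61/3, -256/5, 410/3, -8192/21, …
ICs: h(0) = 0, h′(0) = 0, h′′(0) = 22, h′′′(0) = -64, h′′′′(0) = 488.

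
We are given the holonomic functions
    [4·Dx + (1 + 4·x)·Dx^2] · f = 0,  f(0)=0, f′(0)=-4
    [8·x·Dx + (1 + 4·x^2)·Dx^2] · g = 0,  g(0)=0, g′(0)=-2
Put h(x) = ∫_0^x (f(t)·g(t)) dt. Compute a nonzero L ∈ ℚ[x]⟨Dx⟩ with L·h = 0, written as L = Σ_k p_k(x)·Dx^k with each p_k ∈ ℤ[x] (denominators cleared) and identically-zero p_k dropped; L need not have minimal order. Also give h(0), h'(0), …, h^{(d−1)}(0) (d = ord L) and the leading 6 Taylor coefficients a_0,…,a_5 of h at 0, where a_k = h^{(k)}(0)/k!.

f: a_k = 0, -4, 8, -64/3, 64, -1024/5, …
g: a_k = 0, -2, 0, 8/3, 0, -32/5, …
Sym-product of L_f,L_g gives L₀ (≤ ord 4).
h=∫₀ˣh₀: take L = L₀·Dx.
L = (96 + 640·x + 1408·x^2 + 7680·x^3 + 15360·x^4 + 26624·x^5 + 8192·x^7)·Dx^2 + (24 + 320·x + 2656·x^2 + 9728·x^3 + 28160·x^4 + 47616·x^5 + 71680·x^6 + 6144·x^7 + 28672·x^8)·Dx^3 + (12 + 104·x + 672·x^2 + 2976·x^3 + 8256·x^4 + 18048·x^5 + 24576·x^6 + 35328·x^7 + 6144·x^8 + 16384·x^9)·Dx^4 + (1 + 12·x + 68·x^2 + 256·x^3 + 696·x^4 + 1536·x^5 + 2688·x^6 + 3072·x^7 + 4224·x^8 + 1024·x^9 + 2048·x^10)·Dx^5  (order 5).
h: a_k = 0, 0, 0, 8/3, -4, 32/5, …
ICs: h(0) = 0, h′(0) = 0, h′′(0) = 0, h′′′(0) = 16, h′′′′(0) = -96.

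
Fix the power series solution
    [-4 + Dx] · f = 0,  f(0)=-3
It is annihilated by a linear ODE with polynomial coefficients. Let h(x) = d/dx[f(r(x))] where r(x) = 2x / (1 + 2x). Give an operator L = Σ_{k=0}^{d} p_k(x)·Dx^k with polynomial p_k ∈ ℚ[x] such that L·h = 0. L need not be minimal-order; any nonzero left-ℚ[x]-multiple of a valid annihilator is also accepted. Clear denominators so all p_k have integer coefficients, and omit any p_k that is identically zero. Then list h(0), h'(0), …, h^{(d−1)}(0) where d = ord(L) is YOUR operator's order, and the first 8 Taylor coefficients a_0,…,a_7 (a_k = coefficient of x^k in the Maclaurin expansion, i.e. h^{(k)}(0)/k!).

L = (4 - 8·x) + (-1 - 4·x - 4·x^2)·Dx  (order 1).
h: a_k = -24, -96, 96, 256, -896, 5632/5, 8704/15, -647168/105, …
ICs: h(0) = -24.

f: a_k = -3, -12, -24, -32, -32, -128/5, -256/15, -1024/105, …
L₀ from L_f via x↦r, Dx↦r'^{-1}Dx.
Differentiate: ansatz ord ≤ ord L₀ ⇒ L.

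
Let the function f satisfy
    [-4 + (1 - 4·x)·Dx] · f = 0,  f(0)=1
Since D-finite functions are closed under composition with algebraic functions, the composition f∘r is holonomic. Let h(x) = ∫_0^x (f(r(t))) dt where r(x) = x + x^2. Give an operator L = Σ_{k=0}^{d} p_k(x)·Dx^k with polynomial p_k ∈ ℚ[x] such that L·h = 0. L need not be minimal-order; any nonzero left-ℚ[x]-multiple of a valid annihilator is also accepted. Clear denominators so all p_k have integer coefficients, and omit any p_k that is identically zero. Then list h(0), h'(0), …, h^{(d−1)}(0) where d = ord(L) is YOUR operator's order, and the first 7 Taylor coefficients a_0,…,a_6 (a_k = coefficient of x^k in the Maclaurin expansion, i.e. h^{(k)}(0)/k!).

f: a_k = 1, 4, 16, 64, 256, 1024, 4096, …
Substitute x→r, Dx→(1/r')Dx; clear ⇒ L₀.
∫: right-multiply L₀ by Dx.
L = (4 + 8·x)·Dx + (-1 + 4·x + 4·x^2)·Dx^2  (order 2).
h: a_k = 0, 1, 2, 20/3, 24, 464/5, 1120/3, …
ICs: h(0) = 0, h′(0) = 1.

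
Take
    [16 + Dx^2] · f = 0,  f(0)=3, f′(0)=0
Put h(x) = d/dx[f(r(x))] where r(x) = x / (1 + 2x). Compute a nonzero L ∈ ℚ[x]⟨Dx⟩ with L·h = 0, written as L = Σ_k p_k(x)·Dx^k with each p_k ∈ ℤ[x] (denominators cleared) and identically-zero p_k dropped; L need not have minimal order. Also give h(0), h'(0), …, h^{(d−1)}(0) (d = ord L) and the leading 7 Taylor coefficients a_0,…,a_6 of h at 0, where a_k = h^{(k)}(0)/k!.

f: a_k = 3, 0, -24, 0, 32, 0, -256/15, …
L₀ from L_f via x↦r, Dx↦r'^{-1}Dx.
Derive L from L₀ (diff closure).
L = (40 + 96·x + 96·x^2) + (12 + 72·x + 144·x^2 + 96·x^3)·Dx + (1 + 8·x + 24·x^2 + 32·x^3 + 16·x^4)·Dx^2  (order 2).
h: a_k = 0, -48, 288, -1024, 2560, -19712/5, -10752/5, …
ICs: h(0) = 0, h′(0) = -48.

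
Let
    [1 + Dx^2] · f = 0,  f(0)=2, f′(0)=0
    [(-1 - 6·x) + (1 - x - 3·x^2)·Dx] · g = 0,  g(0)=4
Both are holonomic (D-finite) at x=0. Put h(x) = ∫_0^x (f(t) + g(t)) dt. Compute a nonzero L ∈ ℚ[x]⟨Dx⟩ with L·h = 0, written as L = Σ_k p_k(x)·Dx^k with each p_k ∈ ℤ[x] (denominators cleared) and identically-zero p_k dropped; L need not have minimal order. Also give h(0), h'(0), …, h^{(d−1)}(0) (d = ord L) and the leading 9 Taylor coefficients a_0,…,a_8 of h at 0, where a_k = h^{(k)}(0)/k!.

L = (-43 - 292·x - 307·x^2 - 624·x^3 - 45·x^4 - 54·x^5)·Dx + (9 + 7·x + 6·x^2 - 91·x^3 - 144·x^4 - 27·x^5 - 27·x^6)·Dx^2 + (-43 - 292·x - 307·x^2 - 624·x^3 - 45·x^4 - 54·x^5)·Dx^3 + (9 + 7·x + 6·x^2 - 91·x^3 - 144·x^4 - 27·x^5 - 27·x^6)·Dx^4  (order 4).
h: a_k = 0, 6, 2, 5, 7, 913/60, 80/3, 139679/2520, 217/2, …
ICs: h(0) = 0, h′(0) = 6, h′′(0) = 4, h′′′(0) = 30.

f: a_k = 2, 0, -1, 0, 1/12, 0, -1/360, 0, 1/20160, …
g: a_k = 4, 4, 16, 28, 76, 160, 388, 868, 2032, …
Weyl lclm of L_f,L_g ⇒ L₀ (ord ≤ 3).
h=∫h₀ ⇒ L = L₀·Dx.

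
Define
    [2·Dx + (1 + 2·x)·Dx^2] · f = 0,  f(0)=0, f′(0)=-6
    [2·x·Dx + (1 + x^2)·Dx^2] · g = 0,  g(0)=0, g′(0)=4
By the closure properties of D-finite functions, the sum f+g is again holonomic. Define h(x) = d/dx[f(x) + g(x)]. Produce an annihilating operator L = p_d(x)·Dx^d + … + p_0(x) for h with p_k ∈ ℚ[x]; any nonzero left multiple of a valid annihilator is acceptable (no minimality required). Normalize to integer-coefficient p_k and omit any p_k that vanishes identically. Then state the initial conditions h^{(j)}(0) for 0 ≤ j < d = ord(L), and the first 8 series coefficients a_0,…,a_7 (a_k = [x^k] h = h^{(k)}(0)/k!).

L = (-2 - 12·x + 6·x^2 + 4·x^3) + (-5 - 4·x - 9·x^2 + 12·x^3 + 8·x^4)·Dx + (-1 - x + 2·x^2 + x^3 + 3·x^4 + 2·x^5)·Dx^2  (order 2).
h: a_k = -2, 12, -28, 48, -92, 192, -388, 768, …
ICs: h(0) = -2, h′(0) = 12.

f: a_k = 0, -6, 6, -8, 12, -96/5, 32, -384/7, …
g: a_k = 0, 4, 0, -4/3, 0, 4/5, 0, -4/7, …
Sum ⇒ L₀ = lclm(L_f,L_g) in ℚ(x)⟨Dx⟩.
h₀' ⇒ L via d/dx closure of L₀.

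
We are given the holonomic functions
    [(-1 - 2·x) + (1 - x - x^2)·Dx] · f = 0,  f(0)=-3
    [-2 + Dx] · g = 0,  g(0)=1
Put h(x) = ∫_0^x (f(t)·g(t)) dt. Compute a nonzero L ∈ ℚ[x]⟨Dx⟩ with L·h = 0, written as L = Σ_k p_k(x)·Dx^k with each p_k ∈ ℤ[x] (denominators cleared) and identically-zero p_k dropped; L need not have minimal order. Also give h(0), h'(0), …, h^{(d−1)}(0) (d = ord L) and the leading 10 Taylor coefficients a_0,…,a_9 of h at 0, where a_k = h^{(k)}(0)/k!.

f: a_k = -3, -3, -6, -9, -15, -24, -39, -63, -102, -165, …
g: a_k = 1, 2, 2, 4/3, 2/3, 4/15, 4/45, 8/315, 2/315, 4/2835, …
L₀ := L_f ⊗_s L_g (sym. prod.), ord ≤ 1.
∫: right-multiply L₀ by Dx.
L = (3 - 2·x^2)·Dx + (-1 + x + x^2)·Dx^2  (order 2).
h: a_k = 0, -3, -9/2, -6, -31/4, -51/5, -69/5, -2011/105, -7593/280, -12286/315, …
ICs: h(0) = 0, h′(0) = -3.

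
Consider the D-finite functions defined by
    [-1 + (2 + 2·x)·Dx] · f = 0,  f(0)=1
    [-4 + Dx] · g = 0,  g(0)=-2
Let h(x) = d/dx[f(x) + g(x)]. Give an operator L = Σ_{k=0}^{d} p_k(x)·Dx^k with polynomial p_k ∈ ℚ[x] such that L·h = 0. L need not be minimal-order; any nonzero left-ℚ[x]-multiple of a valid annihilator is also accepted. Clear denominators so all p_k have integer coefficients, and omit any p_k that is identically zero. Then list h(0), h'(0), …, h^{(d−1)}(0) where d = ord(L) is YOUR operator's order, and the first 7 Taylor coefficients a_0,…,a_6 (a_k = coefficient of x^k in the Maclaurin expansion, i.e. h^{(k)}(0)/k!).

L = (-44 - 32·x) + (-61 - 128·x - 64·x^2)·Dx + (18 + 34·x + 16·x^2)·Dx^2  (order 2).
h: a_k = -15/2, -129/4, -1021/16, -8207/96, -65431/768, -525233/7680, -4183909/92160, …
ICs: h(0) = -15/2, h′(0) = -129/4.

f: a_k = 1, 1/2, -1/8, 1/16, -5/128, 7/256, -21/1024, …
g: a_k = -2, -8, -16, -64/3, -64/3, -256/15, -512/45, …
Weyl lclm of L_f,L_g ⇒ L₀ (ord ≤ 2).
Differentiate: ansatz ord ≤ ord L₀ ⇒ L.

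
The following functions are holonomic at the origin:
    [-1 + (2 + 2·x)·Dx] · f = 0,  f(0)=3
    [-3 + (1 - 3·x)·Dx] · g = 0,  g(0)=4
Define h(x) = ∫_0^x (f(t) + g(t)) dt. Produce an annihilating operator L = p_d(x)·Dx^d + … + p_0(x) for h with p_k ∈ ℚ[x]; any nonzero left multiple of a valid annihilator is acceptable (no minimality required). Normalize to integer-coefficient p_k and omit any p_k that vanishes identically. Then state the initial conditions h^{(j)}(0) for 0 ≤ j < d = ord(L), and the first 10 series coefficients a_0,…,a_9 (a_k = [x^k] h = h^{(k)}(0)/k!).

L = (39 + 27·x)·Dx + (-73 - 138·x - 81·x^2)·Dx^2 + (10 - 2·x - 66·x^2 - 54·x^3)·Dx^3  (order 3).
h: a_k = 0, 7, 27/4, 95/8, 1731/64, 41457/640, 82951/512, 2985921/7168, 17916003/16384, 95551345/32768, …
ICs: h(0) = 0, h′(0) = 7, h′′(0) = 27/2.

f: a_k = 3, 3/2, -3/8, 3/16, -15/128, 21/256, -63/1024, 99/2048, -1287/32768, 2145/65536, …
g: a_k = 4, 12, 36, 108, 324, 972, 2916, 8748, 26244, 78732, …
L₀ := lclm(L_f,L_g); ord L₀ ≤ 1+1.
h=∫h₀ ⇒ L = L₀·Dx.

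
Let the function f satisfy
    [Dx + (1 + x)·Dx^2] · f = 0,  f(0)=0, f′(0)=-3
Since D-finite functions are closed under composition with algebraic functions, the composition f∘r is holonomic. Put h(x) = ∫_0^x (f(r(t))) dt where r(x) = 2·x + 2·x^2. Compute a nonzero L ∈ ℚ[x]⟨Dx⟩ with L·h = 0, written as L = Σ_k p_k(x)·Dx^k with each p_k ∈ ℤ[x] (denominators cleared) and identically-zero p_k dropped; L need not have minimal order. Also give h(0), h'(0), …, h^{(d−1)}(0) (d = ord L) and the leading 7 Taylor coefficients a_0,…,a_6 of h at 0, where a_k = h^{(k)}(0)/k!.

L = (4·x + 4·x^2)·Dx^2 + (1 + 4·x + 6·x^2 + 4·x^3)·Dx^3  (order 3).
h: a_k = 0, 0, -3, 0, 1, -6/5, 4/5, …
ICs: h(0) = 0, h′(0) = 0, h′′(0) = -6.

f: a_k = 0, -3, 3/2, -1, 3/4, -3/5, 1/2, …
f∘r: x↦r, Dx↦Dx/r' in L_f ⇒ L₀.
h=∫₀ˣh₀: take L = L₀·Dx.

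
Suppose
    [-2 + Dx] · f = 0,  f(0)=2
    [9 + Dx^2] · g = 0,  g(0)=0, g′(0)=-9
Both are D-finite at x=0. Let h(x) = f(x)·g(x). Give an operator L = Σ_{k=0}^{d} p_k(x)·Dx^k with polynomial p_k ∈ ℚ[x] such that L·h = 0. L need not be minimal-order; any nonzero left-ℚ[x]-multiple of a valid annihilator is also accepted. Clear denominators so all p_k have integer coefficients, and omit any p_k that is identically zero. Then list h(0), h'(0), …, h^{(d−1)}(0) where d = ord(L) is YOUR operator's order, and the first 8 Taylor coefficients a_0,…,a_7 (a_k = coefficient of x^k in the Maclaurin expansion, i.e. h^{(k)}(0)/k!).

f: a_k = 2, 4, 4, 8/3, 4/3, 8/15, 8/45, 16/315, …
g: a_k = 0, -9, 0, 27/2, 0, -243/40, 0, 729/560, …
Sym-product of L_f,L_g gives L₀ (≤ ord 2).
L = 13 - 4·Dx + Dx^2  (order 2).
h: a_k = 0, -18, -36, -9, 30, 597/20, 69/10, -1483/280, …
ICs: h(0) = 0, h′(0) = -18.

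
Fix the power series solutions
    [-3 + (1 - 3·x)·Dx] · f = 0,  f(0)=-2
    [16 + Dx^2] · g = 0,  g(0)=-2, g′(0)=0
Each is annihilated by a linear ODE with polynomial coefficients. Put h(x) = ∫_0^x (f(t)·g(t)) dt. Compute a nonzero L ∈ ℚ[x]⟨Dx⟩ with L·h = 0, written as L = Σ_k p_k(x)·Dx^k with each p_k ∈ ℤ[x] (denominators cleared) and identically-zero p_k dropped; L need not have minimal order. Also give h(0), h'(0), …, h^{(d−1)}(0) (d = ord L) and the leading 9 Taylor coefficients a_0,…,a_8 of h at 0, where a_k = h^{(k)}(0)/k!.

f: a_k = -2, -6, -18, -54, -162, -486, -1458, -4374, -13122, …
g: a_k = -2, 0, 16, 0, -64/3, 0, 512/45, 0, -1024/315, …
h₀=f·g: eliminate ⇒ L₀, order ≤ 1·2.
∫: right-multiply L₀ by Dx.
L = (-16 + 48·x)·Dx + 6·Dx^2 + (-1 + 3·x)·Dx^3  (order 3).
h: a_k = 0, 4, 6, 4/3, 3, 236/15, 118/3, 30836/315, 7709/30, …
ICs: h(0) = 0, h′(0) = 4, h′′(0) = 12.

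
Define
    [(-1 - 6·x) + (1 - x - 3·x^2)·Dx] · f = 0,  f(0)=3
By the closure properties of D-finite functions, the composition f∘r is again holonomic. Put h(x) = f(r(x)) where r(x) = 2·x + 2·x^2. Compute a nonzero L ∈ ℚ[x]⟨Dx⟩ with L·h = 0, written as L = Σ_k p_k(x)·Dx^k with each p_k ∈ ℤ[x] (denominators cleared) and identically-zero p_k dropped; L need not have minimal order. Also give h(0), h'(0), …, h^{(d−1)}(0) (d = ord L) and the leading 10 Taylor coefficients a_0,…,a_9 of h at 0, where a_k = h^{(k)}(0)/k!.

f: a_k = 3, 3, 12, 21, 57, 120, 291, 651, 1524, 3477, …
h₀=f(r): pull back L_f along r ⇒ L₀.
L = (2 + 28·x + 72·x^2 + 48·x^3) + (-1 + 2·x + 14·x^2 + 24·x^3 + 12·x^4)·Dx  (order 1).
h: a_k = 3, 6, 54, 264, 1464, 7992, 43464, 237120, 1292112, 7042944, …
ICs: h(0) = 3.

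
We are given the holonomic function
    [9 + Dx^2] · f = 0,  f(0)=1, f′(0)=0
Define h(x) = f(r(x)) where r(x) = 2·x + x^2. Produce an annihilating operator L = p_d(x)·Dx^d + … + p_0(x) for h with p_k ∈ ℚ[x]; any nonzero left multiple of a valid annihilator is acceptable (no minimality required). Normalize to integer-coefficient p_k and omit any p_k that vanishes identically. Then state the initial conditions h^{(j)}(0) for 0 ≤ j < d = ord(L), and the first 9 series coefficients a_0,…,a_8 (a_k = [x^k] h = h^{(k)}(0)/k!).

L = (36 + 108·x + 108·x^2 + 36·x^3) - Dx + (1 + x)·Dx^2  (order 2).
h: a_k = 1, 0, -18, -18, 99/2, 108, 81/5, -837/5, -55431/280, …
ICs: h(0) = 1, h′(0) = 0.

f: a_k = 1, 0, -9/2, 0, 27/8, 0, -81/80, 0, 729/4480, …
h₀=f(r): pull back L_f along r ⇒ L₀.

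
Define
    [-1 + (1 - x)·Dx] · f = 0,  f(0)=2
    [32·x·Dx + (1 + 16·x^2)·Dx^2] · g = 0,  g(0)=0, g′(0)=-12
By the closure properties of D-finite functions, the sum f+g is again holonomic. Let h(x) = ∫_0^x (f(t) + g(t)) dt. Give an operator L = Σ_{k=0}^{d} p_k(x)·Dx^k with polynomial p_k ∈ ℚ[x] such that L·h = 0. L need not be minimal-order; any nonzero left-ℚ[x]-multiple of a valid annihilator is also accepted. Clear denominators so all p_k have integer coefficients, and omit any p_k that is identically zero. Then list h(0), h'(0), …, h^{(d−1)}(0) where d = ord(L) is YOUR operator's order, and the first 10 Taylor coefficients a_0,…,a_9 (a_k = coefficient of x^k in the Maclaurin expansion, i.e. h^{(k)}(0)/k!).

f: a_k = 2, 2, 2, 2, 2, 2, 2, 2, 2, 2, …
g: a_k = 0, -12, 0, 64, 0, -3072/5, 0, 49152/7, 0, -262144/3, …
Sum ⇒ L₀ = lclm(L_f,L_g) in ℚ(x)⟨Dx⟩.
h=∫h₀ ⇒ L = L₀·Dx.
L = (-32 + 128·x + 1536·x^2)·Dx^2 + (19 - 32·x - 656·x^2 + 1536·x^3)·Dx^3 + (-1 - 15·x - 240·x^3 + 256·x^4)·Dx^4  (order 4).
h: a_k = 0, 2, -5, 2/3, 33/2, 2/5, -1531/15, 2/7, 24583/28, 2/9, …
ICs: h(0) = 0, h′(0) = 2, h′′(0) = -10, h′′′(0) = 4.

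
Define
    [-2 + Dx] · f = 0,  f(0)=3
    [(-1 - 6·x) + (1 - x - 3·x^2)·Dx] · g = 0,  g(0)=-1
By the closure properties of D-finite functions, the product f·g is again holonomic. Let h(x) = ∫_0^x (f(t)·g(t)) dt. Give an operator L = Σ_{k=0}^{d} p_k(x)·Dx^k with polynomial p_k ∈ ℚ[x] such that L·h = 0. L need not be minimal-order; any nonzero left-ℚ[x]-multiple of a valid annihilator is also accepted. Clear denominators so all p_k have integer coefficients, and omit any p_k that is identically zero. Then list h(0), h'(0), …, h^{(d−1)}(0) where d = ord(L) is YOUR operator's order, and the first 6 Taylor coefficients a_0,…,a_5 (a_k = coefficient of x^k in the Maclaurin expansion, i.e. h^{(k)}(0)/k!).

L = (3 + 4·x - 6·x^2)·Dx + (-1 + x + 3·x^2)·Dx^2  (order 2).
h: a_k = 0, -3, -9/2, -8, -55/4, -129/5, …
ICs: h(0) = 0, h′(0) = -3.

f: a_k = 3, 6, 6, 4, 2, 4/5, …
g: a_k = -1, -1, -4, -7, -19, -40, …
Product ⇒ symmetric product L₀, ord ≤ 1.
∫: right-multiply L₀ by Dx.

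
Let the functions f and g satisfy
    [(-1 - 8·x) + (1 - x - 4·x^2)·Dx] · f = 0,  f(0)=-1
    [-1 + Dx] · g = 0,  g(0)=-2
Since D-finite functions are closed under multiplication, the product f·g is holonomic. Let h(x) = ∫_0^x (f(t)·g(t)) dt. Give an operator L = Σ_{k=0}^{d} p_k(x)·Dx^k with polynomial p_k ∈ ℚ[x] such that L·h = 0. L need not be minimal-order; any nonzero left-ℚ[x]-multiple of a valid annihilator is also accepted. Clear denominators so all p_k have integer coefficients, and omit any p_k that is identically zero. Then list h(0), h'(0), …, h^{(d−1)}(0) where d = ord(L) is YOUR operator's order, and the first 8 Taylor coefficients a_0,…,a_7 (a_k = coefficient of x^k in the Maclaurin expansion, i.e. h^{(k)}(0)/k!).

f: a_k = -1, -1, -5, -9, -29, -65, -181, -441, …
g: a_k = -2, -2, -1, -1/3, -1/12, -1/60, -1/360, -1/2520, …
Sym-product of L_f,L_g gives L₀ (≤ ord 1).
h=∫h₀ ⇒ L = L₀·Dx.
L = (2 + 7·x - 4·x^2)·Dx + (-1 + x + 4·x^2)·Dx^2  (order 2).
h: a_k = 0, 2, 2, 13/3, 22/3, 977/60, 5963/180, 26971/360, …
ICs: h(0) = 0, h′(0) = 2.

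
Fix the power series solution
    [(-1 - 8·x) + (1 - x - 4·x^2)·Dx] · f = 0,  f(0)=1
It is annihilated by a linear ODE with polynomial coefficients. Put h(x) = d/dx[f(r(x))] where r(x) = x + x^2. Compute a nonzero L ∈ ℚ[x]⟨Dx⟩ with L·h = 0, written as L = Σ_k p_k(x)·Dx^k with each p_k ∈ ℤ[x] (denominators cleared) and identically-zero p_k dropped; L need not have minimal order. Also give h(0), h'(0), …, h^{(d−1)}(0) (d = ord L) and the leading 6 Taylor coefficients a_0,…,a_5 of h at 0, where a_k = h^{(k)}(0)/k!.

f: a_k = 1, 1, 5, 9, 29, 65, …
Substitute x→r, Dx→(1/r')Dx; clear ⇒ L₀.
Derive L from L₀ (diff closure).
L = (12 + 78·x + 246·x^2 + 656·x^3 + 1128·x^4 + 960·x^5 + 320·x^6) + (-1 - 9·x - 9·x^2 + 66·x^3 + 220·x^4 + 312·x^5 + 224·x^6 + 64·x^7)·Dx  (order 1).
h: a_k = 1, 12, 57, 244, 1040, 4134, …
ICs: h(0) = 1.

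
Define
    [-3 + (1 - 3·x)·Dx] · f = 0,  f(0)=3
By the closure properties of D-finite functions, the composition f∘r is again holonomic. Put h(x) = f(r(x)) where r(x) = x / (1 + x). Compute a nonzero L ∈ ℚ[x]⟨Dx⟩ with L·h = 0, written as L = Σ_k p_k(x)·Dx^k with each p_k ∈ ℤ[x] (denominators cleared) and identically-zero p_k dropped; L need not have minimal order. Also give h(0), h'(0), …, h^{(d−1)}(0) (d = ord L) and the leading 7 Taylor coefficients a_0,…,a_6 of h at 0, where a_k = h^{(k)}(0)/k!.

f: a_k = 3, 9, 27, 81, 243, 729, 2187, …
Change of var in L_f (x↦r) gives L₀.
L = 3 + (-1 + x + 2·x^2)·Dx  (order 1).
h: a_k = 3, 9, 18, 36, 72, 144, 288, …
ICs: h(0) = 3.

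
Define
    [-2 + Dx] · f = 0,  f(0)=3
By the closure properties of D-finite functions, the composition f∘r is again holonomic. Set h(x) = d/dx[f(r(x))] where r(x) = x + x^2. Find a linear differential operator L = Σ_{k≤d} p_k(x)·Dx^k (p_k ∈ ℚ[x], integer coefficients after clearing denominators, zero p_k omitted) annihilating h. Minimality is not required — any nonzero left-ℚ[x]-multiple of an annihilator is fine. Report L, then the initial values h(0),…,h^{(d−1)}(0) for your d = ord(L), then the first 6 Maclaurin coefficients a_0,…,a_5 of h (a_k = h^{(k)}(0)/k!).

L = (4 + 8·x + 8·x^2) + (-1 - 2·x)·Dx  (order 1).
h: a_k = 6, 24, 48, 80, 104, 608/5, …
ICs: h(0) = 6.

f: a_k = 3, 6, 6, 4, 2, 4/5, …
Change of var in L_f (x↦r) gives L₀.
h₀' ⇒ L via d/dx closure of L₀.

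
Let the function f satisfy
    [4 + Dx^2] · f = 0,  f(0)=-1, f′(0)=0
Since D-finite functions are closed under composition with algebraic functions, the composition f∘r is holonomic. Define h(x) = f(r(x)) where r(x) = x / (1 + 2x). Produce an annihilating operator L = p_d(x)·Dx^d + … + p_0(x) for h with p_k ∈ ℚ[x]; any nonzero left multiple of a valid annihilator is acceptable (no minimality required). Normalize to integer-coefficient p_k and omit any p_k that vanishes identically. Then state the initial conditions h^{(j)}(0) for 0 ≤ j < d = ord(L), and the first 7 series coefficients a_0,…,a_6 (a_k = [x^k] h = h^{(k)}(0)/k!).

f: a_k = -1, 0, 2, 0, -2/3, 0, 4/45, …
f∘r: x↦r, Dx↦Dx/r' in L_f ⇒ L₀.
L = 4 + (4 + 24·x + 48·x^2 + 32·x^3)·Dx + (1 + 8·x + 24·x^2 + 32·x^3 + 16·x^4)·Dx^2  (order 2).
h: a_k = -1, 0, 2, -8, 70/3, -176/3, 6004/45, …
ICs: h(0) = -1, h′(0) = 0.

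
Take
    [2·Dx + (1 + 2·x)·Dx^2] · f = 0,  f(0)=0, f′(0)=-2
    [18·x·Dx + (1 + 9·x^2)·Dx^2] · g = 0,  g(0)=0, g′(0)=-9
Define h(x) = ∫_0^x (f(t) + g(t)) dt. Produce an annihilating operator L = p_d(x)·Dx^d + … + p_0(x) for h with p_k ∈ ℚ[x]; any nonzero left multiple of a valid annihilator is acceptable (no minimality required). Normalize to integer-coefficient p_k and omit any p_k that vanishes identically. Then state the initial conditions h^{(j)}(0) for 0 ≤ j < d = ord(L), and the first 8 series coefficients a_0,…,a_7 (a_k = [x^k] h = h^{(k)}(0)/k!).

f: a_k = 0, -2, 2, -8/3, 4, -32/5, 32/3, -128/7, …
g: a_k = 0, -9, 0, 27, 0, -729/5, 0, 6561/7, …
L₀ := lclm(L_f,L_g); ord L₀ ≤ 2+2.
h=∫₀ˣh₀: take L = L₀·Dx.
L = (-18 - 108·x + 486·x^2 + 324·x^3)·Dx^2 + (-13 - 36·x + 135·x^2 + 972·x^3 + 648·x^4)·Dx^3 + (-1 + 7·x + 18·x^2 + 81·x^3 + 243·x^4 + 162·x^5)·Dx^4  (order 4).
h: a_k = 0, 0, -11/2, 2/3, 73/12, 4/5, -761/30, 32/21, …
ICs: h(0) = 0, h′(0) = 0, h′′(0) = -11, h′′′(0) = 4.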